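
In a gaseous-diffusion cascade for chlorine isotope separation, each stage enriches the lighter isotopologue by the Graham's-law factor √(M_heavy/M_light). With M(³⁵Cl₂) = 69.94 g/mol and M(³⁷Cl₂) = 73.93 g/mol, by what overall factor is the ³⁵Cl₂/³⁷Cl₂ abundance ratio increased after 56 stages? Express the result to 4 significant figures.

4.728

After 56 stages the ratio has grown by (√(73.93/69.94))^56 = (73.93/69.94)^(56/2).
= 1.05705^28 = 4.728.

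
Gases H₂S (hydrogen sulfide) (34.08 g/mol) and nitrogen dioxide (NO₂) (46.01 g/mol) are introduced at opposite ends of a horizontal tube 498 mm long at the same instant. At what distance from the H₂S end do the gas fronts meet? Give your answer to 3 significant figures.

268 mm

Graham's law gives d_H₂S/d_NO₂ = rate_H₂S/rate_NO₂ = √(M_NO₂/M_H₂S) = √(46.01/34.08) = 1.162.
With d_H₂S + d_NO₂ = 498 mm, d_NO₂ = 498/(1 + 1.162) = 230.4 mm.
d_H₂S = 498 − 230.4 = 268 mm.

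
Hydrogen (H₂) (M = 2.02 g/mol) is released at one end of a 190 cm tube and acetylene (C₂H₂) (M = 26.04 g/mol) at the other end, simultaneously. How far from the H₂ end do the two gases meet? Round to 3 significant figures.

The fronts meet when d_H₂ + d_C₂H₂ = L with d_H₂/d_C₂H₂ = √(M_C₂H₂/M_H₂) (Graham's law). Here √(M_C₂H₂/M_H₂) = √(26.04/2.02) = 3.590.
With d_H₂ + d_C₂H₂ = 190 cm, d_C₂H₂ = 190/(1 + 3.590) = 41.39 cm.
d_H₂ = 190 − 41.39 = 149 cm.

149 cm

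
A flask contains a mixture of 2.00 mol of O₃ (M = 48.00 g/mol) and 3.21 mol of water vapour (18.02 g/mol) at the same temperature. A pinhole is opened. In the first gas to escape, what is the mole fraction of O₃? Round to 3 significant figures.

The effusion rate of species i is ∝ p_i/√M_i ∝ n_i/√M_i.
So x_O₃ in the escaping gas = (n_O₃/√M_O₃) / Σ(n_i/√M_i)
= (2.00/√48.00) / (2.00/√48.00 + 3.21/√18.02) = 0.2887/(0.2887 + 0.7562) = 0.276.

0.276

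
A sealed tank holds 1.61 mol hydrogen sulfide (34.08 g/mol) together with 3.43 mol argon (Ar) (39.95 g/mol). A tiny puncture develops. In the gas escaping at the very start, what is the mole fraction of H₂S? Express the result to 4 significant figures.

0.3370

Each component's effusion rate ∝ (its partial pressure)·(1/√M) ∝ n_i/√M_i.
So x_H₂S in the escaping gas = (n_H₂S/√M_H₂S) / Σ(n_i/√M_i)
= (1.61/√34.08) / (1.61/√34.08 + 3.43/√39.95) = 0.2758/(0.2758 + 0.5427) = 0.3370.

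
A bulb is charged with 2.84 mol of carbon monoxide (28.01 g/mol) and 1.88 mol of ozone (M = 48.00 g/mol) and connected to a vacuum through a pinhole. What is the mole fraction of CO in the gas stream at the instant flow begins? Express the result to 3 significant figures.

Effusion rate of each component ∝ n_i/√M_i (partial pressure × 1/√M).
x_CO(eff) = (n_CO/√M_CO) / (n_CO/√M_CO + n_O₃/√M_O₃)
= (2.84/√28.01) / (2.84/√28.01 + 1.88/√48.00) = 0.5366/(0.5366 + 0.2714) = 0.664.

0.664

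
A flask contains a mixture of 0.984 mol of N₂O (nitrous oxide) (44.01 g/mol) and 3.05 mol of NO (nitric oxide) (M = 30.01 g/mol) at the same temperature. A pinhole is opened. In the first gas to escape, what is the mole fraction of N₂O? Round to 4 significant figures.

Each component's effusion rate ∝ (its partial pressure)·(1/√M) ∝ n_i/√M_i.
So x_N₂O in the escaping gas = (n_N₂O/√M_N₂O) / Σ(n_i/√M_i)
= (0.984/√44.01) / (0.984/√44.01 + 3.05/√30.01) = 0.1483/(0.1483 + 0.5568) = 0.2104.

0.2104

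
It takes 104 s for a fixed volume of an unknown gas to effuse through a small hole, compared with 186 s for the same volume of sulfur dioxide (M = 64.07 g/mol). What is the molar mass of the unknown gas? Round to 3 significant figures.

20.0 g/mol

Using Graham's law: t_X/t_SO₂ = √(M_X/M_SO₂).
104/186 = 0.5591 = √(M_X/64.07)
M_X = 64.07 × 0.5591² = 64.07 × 0.3126 = 20.0 g/mol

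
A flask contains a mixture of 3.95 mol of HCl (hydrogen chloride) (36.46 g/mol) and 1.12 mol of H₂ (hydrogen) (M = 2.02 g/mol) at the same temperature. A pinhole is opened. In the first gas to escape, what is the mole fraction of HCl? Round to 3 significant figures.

Effusion rate of each component ∝ n_i/√M_i (partial pressure × 1/√M).
Mole fraction of HCl in the effusate = (n_HCl/√M_HCl) / (n_HCl/√M_HCl + n_H₂/√M_H₂)
= (3.95/√36.46) / (3.95/√36.46 + 1.12/√2.02) = 0.6542/(0.6542 + 0.7880) = 0.454.

0.454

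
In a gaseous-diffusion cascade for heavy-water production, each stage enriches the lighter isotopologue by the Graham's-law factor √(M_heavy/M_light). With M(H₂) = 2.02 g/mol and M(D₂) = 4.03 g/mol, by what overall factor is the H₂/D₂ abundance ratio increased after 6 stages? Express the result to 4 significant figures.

Overall factor = α^6 with α = √(4.03/2.02), i.e. (4.03/2.02)^(6/2).
= 1.99505^3 = 7.941.

7.941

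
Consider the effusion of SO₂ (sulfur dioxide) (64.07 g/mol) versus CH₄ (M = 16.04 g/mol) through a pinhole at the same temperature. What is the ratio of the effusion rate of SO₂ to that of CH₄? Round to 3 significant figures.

0.500

Using Graham's law: rate_SO₂/rate_CH₄ = √(M_CH₄/M_SO₂) = √(16.04/64.07) = √0.2504 = 0.500.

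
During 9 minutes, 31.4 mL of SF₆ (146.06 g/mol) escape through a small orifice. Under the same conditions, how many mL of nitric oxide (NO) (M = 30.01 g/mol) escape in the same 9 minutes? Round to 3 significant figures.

From Graham's law, rate_NO/rate_SF₆ = √(M_SF₆/M_NO) = √(146.06/30.01) = √4.867 = 2.206.
So the volume for NO is 31.4 × 2.206 = 69.3 mL.

69.3 mL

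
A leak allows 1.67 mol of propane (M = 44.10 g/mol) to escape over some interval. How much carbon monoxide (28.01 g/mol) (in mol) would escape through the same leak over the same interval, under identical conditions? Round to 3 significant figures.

Since effusion rate ∝ 1/√M, rate_CO/rate_C₃H₈ = √(M_C₃H₈/M_CO) = √(44.10/28.01) = √1.574 = 1.255.
So the amount for CO is 1.67 × 1.255 = 2.10 mol.

2.10 mol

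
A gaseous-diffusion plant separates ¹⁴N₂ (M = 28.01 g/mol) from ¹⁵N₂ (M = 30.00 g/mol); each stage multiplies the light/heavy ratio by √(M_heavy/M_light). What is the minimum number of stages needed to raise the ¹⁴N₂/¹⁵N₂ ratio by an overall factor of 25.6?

95

With α = √(30.00/28.01) per stage, ln α = ½ ln(1.07105) = 0.03432.
Need α^N ≥ 25.6 ⇒ N ≥ ln(25.6) / ln α = 3.243 / 0.03432 = 94.49.
Minimum whole number of stages: N = 95.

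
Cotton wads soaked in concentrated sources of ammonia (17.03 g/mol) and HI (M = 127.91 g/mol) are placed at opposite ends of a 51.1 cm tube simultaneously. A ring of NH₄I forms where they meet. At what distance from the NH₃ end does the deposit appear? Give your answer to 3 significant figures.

37.4 cm

The fronts meet when d_NH₃ + d_HI = L with d_NH₃/d_HI = √(M_HI/M_NH₃) (Graham's law). Here √(M_HI/M_NH₃) = √(127.91/17.03) = 2.741.
With d_NH₃ + d_HI = 51.1 cm, d_HI = 51.1/(1 + 2.741) = 13.66 cm.
d_NH₃ = 51.1 − 13.66 = 37.4 cm.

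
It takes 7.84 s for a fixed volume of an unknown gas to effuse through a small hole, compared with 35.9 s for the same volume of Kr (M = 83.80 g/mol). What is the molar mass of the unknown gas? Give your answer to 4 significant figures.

3.997 g/mol

From Graham's law, t_X/t_Kr = √(M_X/M_Kr).
7.84/35.9 = 0.2184 = √(M_X/83.80)
M_X = 83.80 × 0.2184² = 83.80 × 0.04769 = 3.997 g/mol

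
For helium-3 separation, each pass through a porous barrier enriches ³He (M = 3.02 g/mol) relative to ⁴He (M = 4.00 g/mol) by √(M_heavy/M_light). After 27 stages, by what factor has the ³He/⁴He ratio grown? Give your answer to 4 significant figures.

After 27 stages the ratio has grown by (√(4.00/3.02))^27 = (4.00/3.02)^(27/2).
= 1.32450^(27/2) = 44.43.

44.43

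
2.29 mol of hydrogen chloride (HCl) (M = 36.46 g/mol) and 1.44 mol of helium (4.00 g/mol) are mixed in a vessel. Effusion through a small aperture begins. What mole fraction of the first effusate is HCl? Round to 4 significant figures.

Effusion rate of each component ∝ n_i/√M_i (partial pressure × 1/√M).
x_HCl(eff) = (n_HCl/√M_HCl) / (n_HCl/√M_HCl + n_He/√M_He)
= (2.29/√36.46) / (2.29/√36.46 + 1.44/√4.00) = 0.3793/(0.3793 + 0.7200) = 0.3450.

0.3450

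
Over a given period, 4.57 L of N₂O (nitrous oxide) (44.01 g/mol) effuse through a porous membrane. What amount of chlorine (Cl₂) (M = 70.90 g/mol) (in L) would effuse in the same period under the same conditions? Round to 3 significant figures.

Graham's law gives rate_Cl₂/rate_N₂O = √(M_N₂O/M_Cl₂) = √(44.01/70.90) = √0.6207 = 0.7879.
So the volume for Cl₂ is 4.57 × 0.7879 = 3.60 L.

3.60 L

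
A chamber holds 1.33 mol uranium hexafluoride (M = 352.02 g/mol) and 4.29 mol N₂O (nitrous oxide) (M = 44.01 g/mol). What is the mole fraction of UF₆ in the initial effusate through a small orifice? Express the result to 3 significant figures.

0.0988

The effusion rate of species i is ∝ p_i/√M_i ∝ n_i/√M_i.
So x_UF₆ in the escaping gas = (n_UF₆/√M_UF₆) / Σ(n_i/√M_i)
= (1.33/√352.02) / (1.33/√352.02 + 4.29/√44.01) = 0.07089/(0.07089 + 0.6467) = 0.0988.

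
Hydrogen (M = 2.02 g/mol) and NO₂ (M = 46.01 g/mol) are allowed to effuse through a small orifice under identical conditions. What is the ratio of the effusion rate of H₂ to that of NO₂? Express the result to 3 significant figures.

Using Graham's law: rate_H₂/rate_NO₂ = √(M_NO₂/M_H₂) = √(46.01/2.02) = √22.78 = 4.77.

4.77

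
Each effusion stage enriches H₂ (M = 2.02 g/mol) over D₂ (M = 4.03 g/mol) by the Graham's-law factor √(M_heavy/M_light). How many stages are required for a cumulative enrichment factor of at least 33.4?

With α = √(4.03/2.02) per stage, ln α = ½ ln(1.99505) = 0.3453.
Need α^N ≥ 33.4 ⇒ N ≥ ln(33.4) / ln α = 3.509 / 0.3453 = 10.16.
Minimum whole number of stages: N = 11.

11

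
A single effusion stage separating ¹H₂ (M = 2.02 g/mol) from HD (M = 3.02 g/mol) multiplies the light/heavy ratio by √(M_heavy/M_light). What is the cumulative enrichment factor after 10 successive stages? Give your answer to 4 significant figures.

After 10 stages the ratio has grown by (√(3.02/2.02))^10 = (3.02/2.02)^(10/2).
= 1.49505^5 = 7.469.

7.469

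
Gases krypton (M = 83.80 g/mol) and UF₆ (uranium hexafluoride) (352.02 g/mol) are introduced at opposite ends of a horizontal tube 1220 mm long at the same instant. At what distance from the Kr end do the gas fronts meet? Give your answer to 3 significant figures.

The fronts meet when d_Kr + d_UF₆ = L with d_Kr/d_UF₆ = √(M_UF₆/M_Kr) (Graham's law). Here √(M_UF₆/M_Kr) = √(352.02/83.80) = 2.050.
With d_Kr + d_UF₆ = 1220 mm, d_UF₆ = 1220/(1 + 2.050) = 400.1 mm.
d_Kr = 1220 − 400.1 = 820 mm.

820 mm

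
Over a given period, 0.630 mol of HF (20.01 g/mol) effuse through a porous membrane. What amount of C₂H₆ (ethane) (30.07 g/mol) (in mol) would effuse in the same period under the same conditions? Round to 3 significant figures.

From Graham's law, rate_C₂H₆/rate_HF = √(M_HF/M_C₂H₆) = √(20.01/30.07) = √0.6654 = 0.8157.
So the amount for C₂H₆ is 0.630 × 0.8157 = 0.514 mol.

0.514 mol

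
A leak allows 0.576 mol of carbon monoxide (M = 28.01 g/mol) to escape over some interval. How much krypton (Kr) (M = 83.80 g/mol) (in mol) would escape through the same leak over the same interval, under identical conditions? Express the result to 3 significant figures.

0.333 mol

By Graham's law, rate_Kr/rate_CO = √(M_CO/M_Kr) = √(28.01/83.80) = √0.3342 = 0.5781.
So the amount for Kr is 0.576 × 0.5781 = 0.333 mol.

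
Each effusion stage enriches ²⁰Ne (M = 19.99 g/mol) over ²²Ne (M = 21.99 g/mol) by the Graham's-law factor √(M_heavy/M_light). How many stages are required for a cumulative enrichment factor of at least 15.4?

Single-stage factor α = √(21.99/19.99), so ln α = ½ ln(1.10005) = 0.04768.
Need α^N ≥ 15.4 ⇒ N ≥ ln(15.4) / ln α = 2.734 / 0.04768 = 57.35.
Minimum whole number of stages: N = 58.

58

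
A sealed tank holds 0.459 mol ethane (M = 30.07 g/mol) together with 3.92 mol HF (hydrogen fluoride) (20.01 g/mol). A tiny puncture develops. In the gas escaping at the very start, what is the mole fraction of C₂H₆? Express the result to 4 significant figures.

Each component's effusion rate ∝ (its partial pressure)·(1/√M) ∝ n_i/√M_i.
x_C₂H₆(eff) = (n_C₂H₆/√M_C₂H₆) / (n_C₂H₆/√M_C₂H₆ + n_HF/√M_HF)
= (0.459/√30.07) / (0.459/√30.07 + 3.92/√20.01) = 0.08370/(0.08370 + 0.8763) = 0.08719.

0.08719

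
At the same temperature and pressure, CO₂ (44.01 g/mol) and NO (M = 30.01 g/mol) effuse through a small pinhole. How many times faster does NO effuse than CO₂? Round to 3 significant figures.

1.21

Using Graham's law: rate_NO/rate_CO₂ = √(M_CO₂/M_NO) = √(44.01/30.01) = √1.467 = 1.21.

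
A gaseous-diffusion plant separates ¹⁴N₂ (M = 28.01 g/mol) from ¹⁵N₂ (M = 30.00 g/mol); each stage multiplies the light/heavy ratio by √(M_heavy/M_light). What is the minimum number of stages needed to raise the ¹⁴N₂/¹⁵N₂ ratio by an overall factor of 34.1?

103

Single-stage factor α = √(30.00/28.01), so ln α = ½ ln(1.07105) = 0.03432.
Need α^N ≥ 34.1 ⇒ N ≥ ln(34.1) / ln α = 3.529 / 0.03432 = 102.84.
So at least 103 stages are needed.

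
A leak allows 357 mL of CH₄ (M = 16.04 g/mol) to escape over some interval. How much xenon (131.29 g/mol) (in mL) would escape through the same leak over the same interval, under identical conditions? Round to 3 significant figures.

By Graham's law, rate_Xe/rate_CH₄ = √(M_CH₄/M_Xe) = √(16.04/131.29) = √0.1222 = 0.3495.
So the volume for Xe is 357 × 0.3495 = 125 mL.

125 mL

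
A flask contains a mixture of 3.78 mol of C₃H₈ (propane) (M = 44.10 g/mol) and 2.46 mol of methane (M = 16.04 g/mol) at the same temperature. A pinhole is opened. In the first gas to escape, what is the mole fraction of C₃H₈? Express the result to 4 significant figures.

Each component's effusion rate ∝ (its partial pressure)·(1/√M) ∝ n_i/√M_i.
x_C₃H₈(eff) = (n_C₃H₈/√M_C₃H₈) / (n_C₃H₈/√M_C₃H₈ + n_CH₄/√M_CH₄)
= (3.78/√44.10) / (3.78/√44.10 + 2.46/√16.04) = 0.5692/(0.5692 + 0.6142) = 0.4810.

0.4810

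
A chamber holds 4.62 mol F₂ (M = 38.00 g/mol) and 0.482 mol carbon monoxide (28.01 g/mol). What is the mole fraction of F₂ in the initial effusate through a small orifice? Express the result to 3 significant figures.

0.892

Effusion rate of each component ∝ n_i/√M_i (partial pressure × 1/√M).
So x_F₂ in the escaping gas = (n_F₂/√M_F₂) / Σ(n_i/√M_i)
= (4.62/√38.00) / (4.62/√38.00 + 0.482/√28.01) = 0.7495/(0.7495 + 0.09107) = 0.892.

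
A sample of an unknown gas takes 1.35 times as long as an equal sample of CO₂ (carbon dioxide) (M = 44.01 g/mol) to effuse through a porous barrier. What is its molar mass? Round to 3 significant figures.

By Graham's law, t_X/t_CO₂ = √(M_X/M_CO₂).
1.35 = √(M_X/44.01)
M_X = 44.01 × 1.35² = 44.01 × 1.823 = 80.2 g/mol

80.2 g/mol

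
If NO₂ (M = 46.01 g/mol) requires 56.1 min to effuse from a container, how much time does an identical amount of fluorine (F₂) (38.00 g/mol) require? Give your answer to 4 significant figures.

50.98 min

Graham's law gives t_F₂/t_NO₂ = √(M_F₂/M_NO₂) = √(38.00/46.01) = √0.8259 = 0.9088.
So the time for F₂ is 56.1 × 0.9088 = 50.98 min.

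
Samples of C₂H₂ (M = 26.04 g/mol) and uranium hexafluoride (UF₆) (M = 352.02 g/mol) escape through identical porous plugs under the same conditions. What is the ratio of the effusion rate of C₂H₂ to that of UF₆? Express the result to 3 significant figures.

Since effusion rate ∝ 1/√M, rate_C₂H₂/rate_UF₆ = √(M_UF₆/M_C₂H₂) = √(352.02/26.04) = √13.52 = 3.68.

3.68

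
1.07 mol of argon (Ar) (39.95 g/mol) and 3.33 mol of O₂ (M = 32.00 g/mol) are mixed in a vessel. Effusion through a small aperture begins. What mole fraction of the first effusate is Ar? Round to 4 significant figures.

Effusion rate of each component ∝ n_i/√M_i (partial pressure × 1/√M).
x_Ar(eff) = (n_Ar/√M_Ar) / (n_Ar/√M_Ar + n_O₂/√M_O₂)
= (1.07/√39.95) / (1.07/√39.95 + 3.33/√32.00) = 0.1693/(0.1693 + 0.5887) = 0.2233.

0.2233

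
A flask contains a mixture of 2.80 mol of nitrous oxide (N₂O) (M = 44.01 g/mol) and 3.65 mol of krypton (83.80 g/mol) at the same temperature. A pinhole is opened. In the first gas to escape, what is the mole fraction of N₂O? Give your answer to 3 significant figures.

Each component's effusion rate ∝ (its partial pressure)·(1/√M) ∝ n_i/√M_i.
Mole fraction of N₂O in the effusate = (n_N₂O/√M_N₂O) / (n_N₂O/√M_N₂O + n_Kr/√M_Kr)
= (2.80/√44.01) / (2.80/√44.01 + 3.65/√83.80) = 0.4221/(0.4221 + 0.3987) = 0.514.

0.514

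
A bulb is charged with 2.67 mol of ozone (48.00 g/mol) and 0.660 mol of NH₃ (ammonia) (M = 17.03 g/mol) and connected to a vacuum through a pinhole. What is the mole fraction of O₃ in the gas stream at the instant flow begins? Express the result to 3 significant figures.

0.707

The effusion rate of species i is ∝ p_i/√M_i ∝ n_i/√M_i.
So x_O₃ in the escaping gas = (n_O₃/√M_O₃) / Σ(n_i/√M_i)
= (2.67/√48.00) / (2.67/√48.00 + 0.660/√17.03) = 0.3854/(0.3854 + 0.1599) = 0.707.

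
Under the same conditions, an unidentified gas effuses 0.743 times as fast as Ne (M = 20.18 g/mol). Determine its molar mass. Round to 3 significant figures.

By Graham's law, rate_X/rate_Ne = √(M_Ne/M_X).
0.743 = √(20.18/M_X)
M_X = 20.18 / 0.743² = 20.18 / 0.5520 = 36.6 g/mol

36.6 g/mol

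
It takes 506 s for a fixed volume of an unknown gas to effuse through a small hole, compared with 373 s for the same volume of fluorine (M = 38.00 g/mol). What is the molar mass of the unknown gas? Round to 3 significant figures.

69.9 g/mol

Graham's law gives t_X/t_F₂ = √(M_X/M_F₂).
506/373 = 1.357 = √(M_X/38.00)
M_X = 38.00 × 1.357² = 38.00 × 1.840 = 69.9 g/mol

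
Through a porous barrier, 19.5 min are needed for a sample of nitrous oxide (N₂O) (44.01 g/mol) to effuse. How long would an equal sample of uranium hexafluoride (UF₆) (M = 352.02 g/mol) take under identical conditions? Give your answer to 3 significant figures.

Using Graham's law: t_UF₆/t_N₂O = √(M_UF₆/M_N₂O) = √(352.02/44.01) = √7.999 = 2.828.
So the time for UF₆ is 19.5 × 2.828 = 55.1 min.

55.1 min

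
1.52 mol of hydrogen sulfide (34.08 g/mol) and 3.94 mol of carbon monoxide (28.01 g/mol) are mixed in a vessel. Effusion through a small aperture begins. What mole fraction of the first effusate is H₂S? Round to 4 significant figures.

Each component's effusion rate ∝ (its partial pressure)·(1/√M) ∝ n_i/√M_i.
So x_H₂S in the escaping gas = (n_H₂S/√M_H₂S) / Σ(n_i/√M_i)
= (1.52/√34.08) / (1.52/√34.08 + 3.94/√28.01) = 0.2604/(0.2604 + 0.7445) = 0.2591.

0.2591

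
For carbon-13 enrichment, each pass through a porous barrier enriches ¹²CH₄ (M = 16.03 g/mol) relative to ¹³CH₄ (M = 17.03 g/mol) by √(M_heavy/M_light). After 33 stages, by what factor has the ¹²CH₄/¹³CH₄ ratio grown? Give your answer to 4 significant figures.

After 33 stages the ratio has grown by (√(17.03/16.03))^33 = (17.03/16.03)^(33/2).
= 1.06238^(33/2) = 2.714.

2.714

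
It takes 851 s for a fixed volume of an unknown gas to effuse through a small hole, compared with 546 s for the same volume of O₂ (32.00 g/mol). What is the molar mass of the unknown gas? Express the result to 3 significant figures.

Since effusion rate ∝ 1/√M, t_X/t_O₂ = √(M_X/M_O₂).
851/546 = 1.559 = √(M_X/32.00)
M_X = 32.00 × 1.559² = 32.00 × 2.429 = 77.7 g/mol

77.7 g/mol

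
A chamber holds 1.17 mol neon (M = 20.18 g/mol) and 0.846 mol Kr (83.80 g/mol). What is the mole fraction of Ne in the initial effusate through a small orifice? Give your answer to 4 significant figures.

Each component's effusion rate ∝ (its partial pressure)·(1/√M) ∝ n_i/√M_i.
So x_Ne in the escaping gas = (n_Ne/√M_Ne) / Σ(n_i/√M_i)
= (1.17/√20.18) / (1.17/√20.18 + 0.846/√83.80) = 0.2605/(0.2605 + 0.09242) = 0.7381.

0.7381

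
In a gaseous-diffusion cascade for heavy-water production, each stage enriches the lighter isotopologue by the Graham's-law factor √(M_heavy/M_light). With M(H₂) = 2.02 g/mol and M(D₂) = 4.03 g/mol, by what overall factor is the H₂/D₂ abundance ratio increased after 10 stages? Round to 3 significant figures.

31.6

Each stage multiplies the ratio by α = √(4.03/2.02), so after 10 stages the overall factor is α^10 = (4.03/2.02)^(10/2).
= 1.99505^5 = 31.6.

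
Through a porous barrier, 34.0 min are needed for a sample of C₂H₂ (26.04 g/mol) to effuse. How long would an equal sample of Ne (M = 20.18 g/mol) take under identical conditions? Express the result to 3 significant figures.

29.9 min

From Graham's law, t_Ne/t_C₂H₂ = √(M_Ne/M_C₂H₂) = √(20.18/26.04) = √0.7750 = 0.8803.
So the time for Ne is 34.0 × 0.8803 = 29.9 min.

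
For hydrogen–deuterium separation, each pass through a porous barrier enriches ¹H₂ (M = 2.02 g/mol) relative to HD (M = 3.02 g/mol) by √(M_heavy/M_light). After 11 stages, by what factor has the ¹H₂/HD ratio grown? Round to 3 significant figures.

Overall factor = α^11 with α = √(3.02/2.02), i.e. (3.02/2.02)^(11/2).
= 1.49505^(11/2) = 9.13.

9.13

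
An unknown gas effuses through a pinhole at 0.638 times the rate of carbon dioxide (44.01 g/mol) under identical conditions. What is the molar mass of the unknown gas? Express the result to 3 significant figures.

108 g/mol

By Graham's law, rate_X/rate_CO₂ = √(M_CO₂/M_X).
0.638 = √(44.01/M_X)
M_X = 44.01 / 0.638² = 44.01 / 0.4070 = 108 g/mol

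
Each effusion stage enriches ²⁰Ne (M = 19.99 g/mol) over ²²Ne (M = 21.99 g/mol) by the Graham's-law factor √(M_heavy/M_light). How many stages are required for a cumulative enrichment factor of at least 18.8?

62

Single-stage factor α = √(21.99/19.99), so ln α = ½ ln(1.10005) = 0.04768.
Need α^N ≥ 18.8 ⇒ N ≥ ln(18.8) / ln α = 2.934 / 0.04768 = 61.54.
Minimum whole number of stages: N = 62.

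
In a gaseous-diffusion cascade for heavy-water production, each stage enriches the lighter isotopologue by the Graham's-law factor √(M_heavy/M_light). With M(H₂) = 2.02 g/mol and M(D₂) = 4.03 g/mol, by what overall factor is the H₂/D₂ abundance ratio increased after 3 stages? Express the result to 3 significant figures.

The single-stage factor is √(M_heavy/M_light), so 3 stages give [√(4.03/2.02)]^3 = (4.03/2.02)^(3/2).
= 1.99505^(3/2) = 2.82.

2.82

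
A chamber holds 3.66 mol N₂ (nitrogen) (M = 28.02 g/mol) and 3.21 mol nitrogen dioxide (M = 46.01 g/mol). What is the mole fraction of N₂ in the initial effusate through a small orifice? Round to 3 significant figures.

0.594

Each component's effusion rate ∝ (its partial pressure)·(1/√M) ∝ n_i/√M_i.
So x_N₂ in the escaping gas = (n_N₂/√M_N₂) / Σ(n_i/√M_i)
= (3.66/√28.02) / (3.66/√28.02 + 3.21/√46.01) = 0.6914/(0.6914 + 0.4732) = 0.594.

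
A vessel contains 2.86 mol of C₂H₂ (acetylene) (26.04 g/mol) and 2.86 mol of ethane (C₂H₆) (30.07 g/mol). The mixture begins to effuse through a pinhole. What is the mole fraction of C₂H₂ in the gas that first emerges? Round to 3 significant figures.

0.518

Effusion rate of each component ∝ n_i/√M_i (partial pressure × 1/√M).
Mole fraction of C₂H₂ in the effusate = (n_C₂H₂/√M_C₂H₂) / (n_C₂H₂/√M_C₂H₂ + n_C₂H₆/√M_C₂H₆)
= (2.86/√26.04) / (2.86/√26.04 + 2.86/√30.07) = 0.5605/(0.5605 + 0.5216) = 0.518.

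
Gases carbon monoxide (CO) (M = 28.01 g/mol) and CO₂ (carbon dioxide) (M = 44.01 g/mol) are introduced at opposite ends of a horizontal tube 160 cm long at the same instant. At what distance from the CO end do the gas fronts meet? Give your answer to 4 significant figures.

89.00 cm

Graham's law gives d_CO/d_CO₂ = rate_CO/rate_CO₂ = √(M_CO₂/M_CO) = √(44.01/28.01) = 1.253.
With d_CO + d_CO₂ = 160 cm, d_CO₂ = 160/(1 + 1.253) = 71.00 cm.
d_CO = 160 − 71.00 = 89.00 cm.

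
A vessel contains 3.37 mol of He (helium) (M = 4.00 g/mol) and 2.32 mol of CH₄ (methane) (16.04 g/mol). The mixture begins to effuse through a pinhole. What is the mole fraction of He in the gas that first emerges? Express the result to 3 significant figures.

0.744

Each component's effusion rate ∝ (its partial pressure)·(1/√M) ∝ n_i/√M_i.
Mole fraction of He in the effusate = (n_He/√M_He) / (n_He/√M_He + n_CH₄/√M_CH₄)
= (3.37/√4.00) / (3.37/√4.00 + 2.32/√16.04) = 1.685/(1.685 + 0.5793) = 0.744.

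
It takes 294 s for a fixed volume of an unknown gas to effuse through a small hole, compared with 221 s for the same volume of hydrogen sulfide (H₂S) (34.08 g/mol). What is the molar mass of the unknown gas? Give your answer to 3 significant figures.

60.3 g/mol

By Graham's law, t_X/t_H₂S = √(M_X/M_H₂S).
294/221 = 1.330 = √(M_X/34.08)
M_X = 34.08 × 1.330² = 34.08 × 1.770 = 60.3 g/mol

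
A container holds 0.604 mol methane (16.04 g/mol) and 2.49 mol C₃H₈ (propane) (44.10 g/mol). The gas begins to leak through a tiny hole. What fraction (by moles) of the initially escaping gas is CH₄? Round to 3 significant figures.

0.287

Effusion rate of each component ∝ n_i/√M_i (partial pressure × 1/√M).
Mole fraction of CH₄ in the effusate = (n_CH₄/√M_CH₄) / (n_CH₄/√M_CH₄ + n_C₃H₈/√M_C₃H₈)
= (0.604/√16.04) / (0.604/√16.04 + 2.49/√44.10) = 0.1508/(0.1508 + 0.3750) = 0.287.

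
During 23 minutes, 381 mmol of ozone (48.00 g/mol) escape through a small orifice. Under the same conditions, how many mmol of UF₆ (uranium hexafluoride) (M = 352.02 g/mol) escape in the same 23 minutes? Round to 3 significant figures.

141 mmol

Graham's law gives rate_UF₆/rate_O₃ = √(M_O₃/M_UF₆) = √(48.00/352.02) = √0.1364 = 0.3693.
So the amount for UF₆ is 381 × 0.3693 = 141 mmol.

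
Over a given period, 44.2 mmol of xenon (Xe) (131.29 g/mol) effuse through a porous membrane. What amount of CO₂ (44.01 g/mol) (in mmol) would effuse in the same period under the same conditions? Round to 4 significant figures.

Using Graham's law: rate_CO₂/rate_Xe = √(M_Xe/M_CO₂) = √(131.29/44.01) = √2.983 = 1.727.
So the amount for CO₂ is 44.2 × 1.727 = 76.34 mmol.

76.34 mmol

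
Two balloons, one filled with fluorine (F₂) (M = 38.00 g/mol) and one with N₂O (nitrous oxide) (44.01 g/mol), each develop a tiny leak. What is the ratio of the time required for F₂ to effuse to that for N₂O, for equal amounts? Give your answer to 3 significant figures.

0.929

From Graham's law, t_F₂/t_N₂O = √(M_F₂/M_N₂O) = √(38.00/44.01) = √0.8634 = 0.929.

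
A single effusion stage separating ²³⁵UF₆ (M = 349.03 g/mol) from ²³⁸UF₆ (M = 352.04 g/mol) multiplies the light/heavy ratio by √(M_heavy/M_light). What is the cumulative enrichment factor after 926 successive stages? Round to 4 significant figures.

53.29

After 926 stages the ratio has grown by (√(352.04/349.03))^926 = (352.04/349.03)^(926/2).
= 1.00862^463 = 53.29.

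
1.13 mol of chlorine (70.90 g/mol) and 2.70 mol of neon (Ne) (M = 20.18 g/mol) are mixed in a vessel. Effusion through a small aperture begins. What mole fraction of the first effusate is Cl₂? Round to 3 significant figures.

The effusion rate of species i is ∝ p_i/√M_i ∝ n_i/√M_i.
So x_Cl₂ in the escaping gas = (n_Cl₂/√M_Cl₂) / Σ(n_i/√M_i)
= (1.13/√70.90) / (1.13/√70.90 + 2.70/√20.18) = 0.1342/(0.1342 + 0.6010) = 0.183.

0.183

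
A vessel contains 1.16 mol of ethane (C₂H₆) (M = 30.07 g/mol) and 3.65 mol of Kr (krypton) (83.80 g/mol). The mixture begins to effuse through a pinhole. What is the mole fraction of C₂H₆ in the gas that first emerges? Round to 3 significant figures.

0.347

Effusion rate of each component ∝ n_i/√M_i (partial pressure × 1/√M).
So x_C₂H₆ in the escaping gas = (n_C₂H₆/√M_C₂H₆) / Σ(n_i/√M_i)
= (1.16/√30.07) / (1.16/√30.07 + 3.65/√83.80) = 0.2115/(0.2115 + 0.3987) = 0.347.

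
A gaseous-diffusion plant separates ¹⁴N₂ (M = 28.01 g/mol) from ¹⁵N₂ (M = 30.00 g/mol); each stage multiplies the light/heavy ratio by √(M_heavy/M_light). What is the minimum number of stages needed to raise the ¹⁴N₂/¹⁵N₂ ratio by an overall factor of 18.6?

86

Single-stage factor α = √(30.00/28.01), so ln α = ½ ln(1.07105) = 0.03432.
Need α^N ≥ 18.6 ⇒ N ≥ ln(18.6) / ln α = 2.923 / 0.03432 = 85.18.
Rounding up, N = 86 stages.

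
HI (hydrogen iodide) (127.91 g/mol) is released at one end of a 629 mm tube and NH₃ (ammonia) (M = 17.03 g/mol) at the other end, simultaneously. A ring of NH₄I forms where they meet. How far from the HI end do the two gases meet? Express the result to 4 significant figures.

168.2 mm

The fronts meet when d_HI + d_NH₃ = L with d_HI/d_NH₃ = √(M_NH₃/M_HI) (Graham's law). Here √(M_NH₃/M_HI) = √(17.03/127.91) = 0.3649.
With d_HI + d_NH₃ = 629 mm, d_NH₃ = 629/(1 + 0.3649) = 460.8 mm.
d_HI = 629 − 460.8 = 168.2 mm.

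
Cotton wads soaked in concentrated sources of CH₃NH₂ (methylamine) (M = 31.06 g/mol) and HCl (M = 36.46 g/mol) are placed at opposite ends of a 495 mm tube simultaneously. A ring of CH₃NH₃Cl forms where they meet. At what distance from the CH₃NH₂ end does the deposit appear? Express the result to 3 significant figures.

257 mm

In equal time, each gas travels a distance ∝ its rate ∝ 1/√M, so d_CH₃NH₂/d_HCl = √(M_HCl/M_CH₃NH₂) = √(36.46/31.06) = 1.083.
With d_CH₃NH₂ + d_HCl = 495 mm, d_HCl = 495/(1 + 1.083) = 237.6 mm.
d_CH₃NH₂ = 495 − 237.6 = 257 mm.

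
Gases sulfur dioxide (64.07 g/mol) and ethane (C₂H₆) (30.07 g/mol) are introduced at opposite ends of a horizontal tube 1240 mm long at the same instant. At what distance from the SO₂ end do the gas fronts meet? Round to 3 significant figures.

504 mm

Distances travelled in equal time are proportional to diffusion rates, so d_SO₂/d_C₂H₆ = √(M_C₂H₆/M_SO₂) = √(30.07/64.07) = 0.6851.
With d_SO₂ + d_C₂H₆ = 1240 mm, d_C₂H₆ = 1240/(1 + 0.6851) = 735.9 mm.
d_SO₂ = 1240 − 735.9 = 504 mm.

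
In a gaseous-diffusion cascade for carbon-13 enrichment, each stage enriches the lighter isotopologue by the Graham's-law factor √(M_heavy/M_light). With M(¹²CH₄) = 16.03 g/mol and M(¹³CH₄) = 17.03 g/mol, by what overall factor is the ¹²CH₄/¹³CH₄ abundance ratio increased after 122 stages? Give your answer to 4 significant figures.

After 122 stages the ratio has grown by (√(17.03/16.03))^122 = (17.03/16.03)^(122/2).
= 1.06238^61 = 40.10.

40.10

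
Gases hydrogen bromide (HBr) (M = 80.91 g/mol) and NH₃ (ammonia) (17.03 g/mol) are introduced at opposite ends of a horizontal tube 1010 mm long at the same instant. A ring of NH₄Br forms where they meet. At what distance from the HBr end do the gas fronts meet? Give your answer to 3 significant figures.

318 mm

In equal time, each gas travels a distance ∝ its rate ∝ 1/√M, so d_HBr/d_NH₃ = √(M_NH₃/M_HBr) = √(17.03/80.91) = 0.4588.
With d_HBr + d_NH₃ = 1010 mm, d_NH₃ = 1010/(1 + 0.4588) = 692.4 mm.
d_HBr = 1010 − 692.4 = 318 mm.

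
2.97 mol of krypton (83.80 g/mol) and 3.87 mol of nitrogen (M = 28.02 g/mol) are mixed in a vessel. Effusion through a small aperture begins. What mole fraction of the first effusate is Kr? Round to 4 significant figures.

0.3074

The effusion rate of species i is ∝ p_i/√M_i ∝ n_i/√M_i.
So x_Kr in the escaping gas = (n_Kr/√M_Kr) / Σ(n_i/√M_i)
= (2.97/√83.80) / (2.97/√83.80 + 3.87/√28.02) = 0.3244/(0.3244 + 0.7311) = 0.3074.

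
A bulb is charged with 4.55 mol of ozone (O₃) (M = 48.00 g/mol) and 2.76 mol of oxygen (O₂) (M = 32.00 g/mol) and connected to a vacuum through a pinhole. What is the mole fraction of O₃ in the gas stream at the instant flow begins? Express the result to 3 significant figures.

Effusion rate of each component ∝ n_i/√M_i (partial pressure × 1/√M).
So x_O₃ in the escaping gas = (n_O₃/√M_O₃) / Σ(n_i/√M_i)
= (4.55/√48.00) / (4.55/√48.00 + 2.76/√32.00) = 0.6567/(0.6567 + 0.4879) = 0.574.

0.574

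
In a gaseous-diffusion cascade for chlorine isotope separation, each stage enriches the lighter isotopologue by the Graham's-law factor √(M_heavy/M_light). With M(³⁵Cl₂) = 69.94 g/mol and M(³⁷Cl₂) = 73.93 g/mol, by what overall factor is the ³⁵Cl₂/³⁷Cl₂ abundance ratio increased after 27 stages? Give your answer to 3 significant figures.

Each stage multiplies the ratio by α = √(73.93/69.94), so after 27 stages the overall factor is α^27 = (73.93/69.94)^(27/2).
= 1.05705^(27/2) = 2.11.

2.11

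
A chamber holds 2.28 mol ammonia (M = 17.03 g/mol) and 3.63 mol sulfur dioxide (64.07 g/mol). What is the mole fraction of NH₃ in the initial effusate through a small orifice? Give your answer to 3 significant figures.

0.549

Effusion rate of each component ∝ n_i/√M_i (partial pressure × 1/√M).
x_NH₃(eff) = (n_NH₃/√M_NH₃) / (n_NH₃/√M_NH₃ + n_SO₂/√M_SO₂)
= (2.28/√17.03) / (2.28/√17.03 + 3.63/√64.07) = 0.5525/(0.5525 + 0.4535) = 0.549.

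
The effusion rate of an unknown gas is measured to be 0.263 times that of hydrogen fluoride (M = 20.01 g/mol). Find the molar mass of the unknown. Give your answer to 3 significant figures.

289 g/mol

Graham's law gives rate_X/rate_HF = √(M_HF/M_X).
0.263 = √(20.01/M_X)
M_X = 20.01 / 0.263² = 20.01 / 0.06917 = 289 g/mol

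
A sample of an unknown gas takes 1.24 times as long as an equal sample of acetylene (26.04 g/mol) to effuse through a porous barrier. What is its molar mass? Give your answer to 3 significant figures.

40.0 g/mol

From Graham's law, t_X/t_C₂H₂ = √(M_X/M_C₂H₂).
1.24 = √(M_X/26.04)
M_X = 26.04 × 1.24² = 26.04 × 1.538 = 40.0 g/mol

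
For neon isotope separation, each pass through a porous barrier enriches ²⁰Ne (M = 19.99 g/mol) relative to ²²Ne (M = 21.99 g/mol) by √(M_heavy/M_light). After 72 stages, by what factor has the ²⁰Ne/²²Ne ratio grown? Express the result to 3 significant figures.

After 72 stages the ratio has grown by (√(21.99/19.99))^72 = (21.99/19.99)^(72/2).
= 1.10005^36 = 31.0.

31.0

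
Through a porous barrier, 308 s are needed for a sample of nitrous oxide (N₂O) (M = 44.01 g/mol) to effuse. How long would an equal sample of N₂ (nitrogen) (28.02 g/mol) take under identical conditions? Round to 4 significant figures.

245.8 s

Since effusion rate ∝ 1/√M, t_N₂/t_N₂O = √(M_N₂/M_N₂O) = √(28.02/44.01) = √0.6367 = 0.7979.
So the time for N₂ is 308 × 0.7979 = 245.8 s.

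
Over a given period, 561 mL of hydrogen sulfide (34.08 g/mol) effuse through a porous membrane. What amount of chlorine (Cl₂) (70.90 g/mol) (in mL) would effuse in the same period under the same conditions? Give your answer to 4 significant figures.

388.9 mL

Graham's law gives rate_Cl₂/rate_H₂S = √(M_H₂S/M_Cl₂) = √(34.08/70.90) = √0.4807 = 0.6933.
So the volume for Cl₂ is 561 × 0.6933 = 388.9 mL.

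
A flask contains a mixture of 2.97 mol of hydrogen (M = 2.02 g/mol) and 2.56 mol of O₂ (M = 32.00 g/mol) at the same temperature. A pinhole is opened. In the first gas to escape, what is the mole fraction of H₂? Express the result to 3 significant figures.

0.822

Each component's effusion rate ∝ (its partial pressure)·(1/√M) ∝ n_i/√M_i.
So x_H₂ in the escaping gas = (n_H₂/√M_H₂) / Σ(n_i/√M_i)
= (2.97/√2.02) / (2.97/√2.02 + 2.56/√32.00) = 2.090/(2.090 + 0.4525) = 0.822.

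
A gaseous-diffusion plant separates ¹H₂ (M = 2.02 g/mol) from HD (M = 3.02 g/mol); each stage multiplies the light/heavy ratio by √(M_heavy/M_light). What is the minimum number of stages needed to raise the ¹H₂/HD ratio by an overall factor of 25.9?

Single-stage factor α = √(3.02/2.02), so ln α = ½ ln(1.49505) = 0.2011.
Need α^N ≥ 25.9 ⇒ N ≥ ln(25.9) / ln α = 3.254 / 0.2011 = 16.18.
Rounding up, N = 17 stages.

17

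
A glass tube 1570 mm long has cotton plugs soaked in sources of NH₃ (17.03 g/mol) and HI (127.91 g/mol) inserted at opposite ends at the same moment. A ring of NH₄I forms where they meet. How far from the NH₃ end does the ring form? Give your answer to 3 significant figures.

Graham's law gives d_NH₃/d_HI = rate_NH₃/rate_HI = √(M_HI/M_NH₃) = √(127.91/17.03) = 2.741.
With d_NH₃ + d_HI = 1570 mm, d_HI = 1570/(1 + 2.741) = 419.7 mm.
d_NH₃ = 1570 − 419.7 = 1150 mm.

1150 mm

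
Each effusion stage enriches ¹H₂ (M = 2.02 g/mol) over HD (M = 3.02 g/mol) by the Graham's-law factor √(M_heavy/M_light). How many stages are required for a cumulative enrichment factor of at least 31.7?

Single-stage factor α = √(3.02/2.02), so ln α = ½ ln(1.49505) = 0.2011.
Need α^N ≥ 31.7 ⇒ N ≥ ln(31.7) / ln α = 3.456 / 0.2011 = 17.19.
Rounding up, N = 18 stages.

18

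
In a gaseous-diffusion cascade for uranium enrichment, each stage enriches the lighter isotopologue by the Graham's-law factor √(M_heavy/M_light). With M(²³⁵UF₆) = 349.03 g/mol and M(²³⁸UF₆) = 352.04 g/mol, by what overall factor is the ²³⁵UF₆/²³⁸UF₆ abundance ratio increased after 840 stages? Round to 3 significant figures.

Overall factor = α^840 with α = √(352.04/349.03), i.e. (352.04/349.03)^(840/2).
= 1.00862^420 = 36.8.

36.8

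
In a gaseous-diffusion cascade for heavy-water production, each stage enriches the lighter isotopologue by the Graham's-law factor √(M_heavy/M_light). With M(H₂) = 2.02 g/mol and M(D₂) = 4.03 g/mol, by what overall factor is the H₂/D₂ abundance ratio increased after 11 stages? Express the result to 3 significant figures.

44.6

Each stage multiplies the ratio by α = √(4.03/2.02), so after 11 stages the overall factor is α^11 = (4.03/2.02)^(11/2).
= 1.99505^(11/2) = 44.6.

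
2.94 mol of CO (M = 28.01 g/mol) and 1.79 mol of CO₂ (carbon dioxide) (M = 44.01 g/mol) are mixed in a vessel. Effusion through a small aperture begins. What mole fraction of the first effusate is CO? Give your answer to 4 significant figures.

Effusion rate of each component ∝ n_i/√M_i (partial pressure × 1/√M).
x_CO(eff) = (n_CO/√M_CO) / (n_CO/√M_CO + n_CO₂/√M_CO₂)
= (2.94/√28.01) / (2.94/√28.01 + 1.79/√44.01) = 0.5555/(0.5555 + 0.2698) = 0.6731.

0.6731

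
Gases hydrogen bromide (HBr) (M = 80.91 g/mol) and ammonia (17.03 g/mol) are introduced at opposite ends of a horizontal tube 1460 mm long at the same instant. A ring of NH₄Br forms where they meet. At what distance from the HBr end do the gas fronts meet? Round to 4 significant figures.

459.2 mm

Graham's law gives d_HBr/d_NH₃ = rate_HBr/rate_NH₃ = √(M_NH₃/M_HBr) = √(17.03/80.91) = 0.4588.
With d_HBr + d_NH₃ = 1460 mm, d_NH₃ = 1460/(1 + 0.4588) = 1001 mm.
d_HBr = 1460 − 1001 = 459.2 mm.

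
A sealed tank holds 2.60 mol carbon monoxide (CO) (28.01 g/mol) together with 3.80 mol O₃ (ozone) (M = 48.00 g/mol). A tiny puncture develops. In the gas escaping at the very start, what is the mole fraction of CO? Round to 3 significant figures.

0.472

Rate_i ∝ x_i/√M_i (Graham's law weighted by mole fraction), so the effusate composition follows n_i/√M_i.
So x_CO in the escaping gas = (n_CO/√M_CO) / Σ(n_i/√M_i)
= (2.60/√28.01) / (2.60/√28.01 + 3.80/√48.00) = 0.4913/(0.4913 + 0.5485) = 0.472.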